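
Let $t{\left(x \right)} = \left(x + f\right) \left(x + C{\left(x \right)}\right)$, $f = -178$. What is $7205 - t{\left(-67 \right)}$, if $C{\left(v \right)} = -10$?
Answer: $-11660$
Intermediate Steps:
$t{\left(x \right)} = \left(-178 + x\right) \left(-10 + x\right)$ ($t{\left(x \right)} = \left(x - 178\right) \left(x - 10\right) = \left(-178 + x\right) \left(-10 + x\right)$)
$7205 - t{\left(-67 \right)} = 7205 - \left(1780 + \left(-67\right)^{2} - -12596\right) = 7205 - \left(1780 + 4489 + 12596\right) = 7205 - 18865 = -11660$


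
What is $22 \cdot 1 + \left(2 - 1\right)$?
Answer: $23$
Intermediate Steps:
$22 \cdot 1 + \left(2 - 1\right) = 22 + \left(2 - 1\right) = 22 + 1 = 23$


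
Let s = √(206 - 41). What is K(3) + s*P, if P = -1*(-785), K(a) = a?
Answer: 3 + 785*√165 ≈ 10087.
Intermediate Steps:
s = √165 ≈ 12.845
P = 785
K(3) + s*P = 3 + √165*785 = 3 + 785*√165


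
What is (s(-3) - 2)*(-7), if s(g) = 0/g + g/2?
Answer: 49/2 ≈ 24.500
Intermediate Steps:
s(g) = g/2 (s(g) = 0 + g*(1/2) = 0 + g/2 = g/2)
(s(-3) - 2)*(-7) = ((1/2)*(-3) - 2)*(-7) = (-3/2 - 2)*(-7) = -7/2*(-7) = 49/2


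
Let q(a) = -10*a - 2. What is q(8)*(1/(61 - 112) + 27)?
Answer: -112832/51 ≈ -2212.4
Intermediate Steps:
q(a) = -2 - 10*a
q(8)*(1/(61 - 112) + 27) = (-2 - 10*8)*(1/(61 - 112) + 27) = (-2 - 80)*(1/(-51) + 27) = -82*(-1/51 + 27) = -82*1376/51 = -112832/51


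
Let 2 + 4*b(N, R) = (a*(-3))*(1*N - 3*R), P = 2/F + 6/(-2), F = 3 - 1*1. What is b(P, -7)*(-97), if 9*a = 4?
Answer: 3977/6 ≈ 662.83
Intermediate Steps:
F = 2 (F = 3 - 1 = 2)
a = 4/9 (a = (1/9)*4 = 4/9 ≈ 0.44444)
P = -2 (P = 2/2 + 6/(-2) = 2*(1/2) + 6*(-1/2) = 1 - 3 = -2)
b(N, R) = -1/2 + R - N/3 (b(N, R) = -1/2 + (((4/9)*(-3))*(1*N - 3*R))/4 = -1/2 + (-4*(N - 3*R)/3)/4 = -1/2 + (4*R - 4*N/3)/4 = -1/2 + (R - N/3) = -1/2 + R - N/3)
b(P, -7)*(-97) = (-1/2 - 7 - 1/3*(-2))*(-97) = (-1/2 - 7 + 2/3)*(-97) = -41/6*(-97) = 3977/6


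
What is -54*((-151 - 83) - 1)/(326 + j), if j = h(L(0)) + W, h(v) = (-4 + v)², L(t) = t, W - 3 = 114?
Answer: 470/17 ≈ 27.647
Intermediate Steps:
W = 117 (W = 3 + 114 = 117)
j = 133 (j = (-4 + 0)² + 117 = (-4)² + 117 = 16 + 117 = 133)
-54*((-151 - 83) - 1)/(326 + j) = -54*((-151 - 83) - 1)/(326 + 133) = -54*(-234 - 1)/459 = -(-12690)/459 = -54*(-235/459) = 470/17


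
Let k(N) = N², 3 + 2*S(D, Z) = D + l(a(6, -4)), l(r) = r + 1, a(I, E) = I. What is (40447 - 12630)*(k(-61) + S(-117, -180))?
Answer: 203870793/2 ≈ 1.0194e+8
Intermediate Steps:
l(r) = 1 + r
S(D, Z) = 2 + D/2 (S(D, Z) = -3/2 + (D + (1 + 6))/2 = -3/2 + (D + 7)/2 = -3/2 + (7 + D)/2 = -3/2 + (7/2 + D/2) = 2 + D/2)
(40447 - 12630)*(k(-61) + S(-117, -180)) = (40447 - 12630)*((-61)² + (2 + (½)*(-117))) = 27817*(3721 + (2 - 117/2)) = 27817*(3721 - 113/2) = 27817*(7329/2) = 203870793/2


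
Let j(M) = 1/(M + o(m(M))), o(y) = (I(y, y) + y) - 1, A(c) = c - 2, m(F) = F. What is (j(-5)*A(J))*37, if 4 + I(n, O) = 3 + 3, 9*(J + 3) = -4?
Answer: 1813/81 ≈ 22.383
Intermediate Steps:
J = -31/9 (J = -3 + (⅑)*(-4) = -3 - 4/9 = -31/9 ≈ -3.4444)
I(n, O) = 2 (I(n, O) = -4 + (3 + 3) = -4 + 6 = 2)
A(c) = -2 + c
o(y) = 1 + y (o(y) = (2 + y) - 1 = 1 + y)
j(M) = 1/(1 + 2*M) (j(M) = 1/(M + (1 + M)) = 1/(1 + 2*M))
(j(-5)*A(J))*37 = ((-2 - 31/9)/(1 + 2*(-5)))*37 = (-49/9/(1 - 10))*37 = (-49/9/(-9))*37 = -⅑*(-49/9)*37 = (49/81)*37 = 1813/81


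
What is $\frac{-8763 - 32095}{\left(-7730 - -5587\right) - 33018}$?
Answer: $\frac{40858}{35161} \approx 1.162$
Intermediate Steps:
$\frac{-8763 - 32095}{\left(-7730 - -5587\right) - 33018} = - \frac{40858}{\left(-7730 + 5587\right) - 33018} = - \frac{40858}{-2143 - 33018} = - \frac{40858}{-35161} = \left(-40858\right) \left(- \frac{1}{35161}\right) = \frac{40858}{35161}$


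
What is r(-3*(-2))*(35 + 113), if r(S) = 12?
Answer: 1776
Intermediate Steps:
r(-3*(-2))*(35 + 113) = 12*(35 + 113) = 12*148 = 1776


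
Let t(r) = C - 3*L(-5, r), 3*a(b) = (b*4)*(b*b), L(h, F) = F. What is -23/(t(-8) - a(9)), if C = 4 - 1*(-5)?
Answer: 23/939 ≈ 0.024494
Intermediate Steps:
C = 9 (C = 4 + 5 = 9)
a(b) = 4*b**3/3 (a(b) = ((b*4)*(b*b))/3 = ((4*b)*b**2)/3 = (4*b**3)/3 = 4*b**3/3)
t(r) = 9 - 3*r
-23/(t(-8) - a(9)) = -23/((9 - 3*(-8)) - 4*9**3/3) = -23/((9 + 24) - 4*729/3) = -23/(33 - 1*972) = -23/(33 - 972) = -23/(-939) = -23*(-1/939) = 23/939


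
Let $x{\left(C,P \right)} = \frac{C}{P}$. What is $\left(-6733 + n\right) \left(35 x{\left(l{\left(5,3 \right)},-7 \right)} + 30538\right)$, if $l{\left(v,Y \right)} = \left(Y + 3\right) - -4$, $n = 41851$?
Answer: $1070677584$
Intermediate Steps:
$l{\left(v,Y \right)} = 7 + Y$ ($l{\left(v,Y \right)} = \left(3 + Y\right) + 4 = 7 + Y$)
$\left(-6733 + n\right) \left(35 x{\left(l{\left(5,3 \right)},-7 \right)} + 30538\right) = \left(-6733 + 41851\right) \left(35 \frac{7 + 3}{-7} + 30538\right) = 35118 \left(35 \cdot 10 \left(- \frac{1}{7}\right) + 30538\right) = 35118 \left(35 \left(- \frac{10}{7}\right) + 30538\right) = 35118 \left(-50 + 30538\right) = 35118 \cdot 30488 = 1070677584$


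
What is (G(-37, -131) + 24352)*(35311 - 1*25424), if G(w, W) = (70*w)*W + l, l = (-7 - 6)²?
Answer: 3596999357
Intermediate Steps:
l = 169 (l = (-13)² = 169)
G(w, W) = 169 + 70*W*w (G(w, W) = (70*w)*W + 169 = 70*W*w + 169 = 169 + 70*W*w)
(G(-37, -131) + 24352)*(35311 - 1*25424) = ((169 + 70*(-131)*(-37)) + 24352)*(35311 - 1*25424) = ((169 + 339290) + 24352)*(35311 - 25424) = (339459 + 24352)*9887 = 363811*9887 = 3596999357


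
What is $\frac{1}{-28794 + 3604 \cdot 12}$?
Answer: $\frac{1}{14454} \approx 6.9185 \cdot 10^{-5}$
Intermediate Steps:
$\frac{1}{-28794 + 3604 \cdot 12} = \frac{1}{-28794 + 43248} = \frac{1}{14454}$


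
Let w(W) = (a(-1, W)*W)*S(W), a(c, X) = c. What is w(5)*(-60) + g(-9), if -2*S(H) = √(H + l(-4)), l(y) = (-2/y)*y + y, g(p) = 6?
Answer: 6 - 150*I ≈ 6.0 - 150.0*I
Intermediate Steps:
l(y) = -2 + y
S(H) = -√(-6 + H)/2 (S(H) = -√(H + (-2 - 4))/2 = -√(H - 6)/2 = -√(-6 + H)/2)
w(W) = W*√(-6 + W)/2 (w(W) = (-W)*(-√(-6 + W)/2) = W*√(-6 + W)/2)
w(5)*(-60) + g(-9) = ((½)*5*√(-6 + 5))*(-60) + 6 = ((½)*5*√(-1))*(-60) + 6 = ((½)*5*I)*(-60) + 6 = (5*I/2)*(-60) + 6 = -150*I + 6 = 6 - 150*I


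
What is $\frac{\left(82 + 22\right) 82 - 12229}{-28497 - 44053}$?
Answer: $\frac{3701}{72550} \approx 0.051013$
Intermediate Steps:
$\frac{\left(82 + 22\right) 82 - 12229}{-28497 - 44053} = \frac{104 \cdot 82 + \left(-23003 + 10774\right)}{-72550} = \left(8528 - 12229\right) \left(- \frac{1}{72550}\right) = \left(-3701\right) \left(- \frac{1}{72550}\right) = \frac{3701}{72550}$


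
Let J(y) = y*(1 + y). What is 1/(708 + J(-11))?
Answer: 1/818 ≈ 0.0012225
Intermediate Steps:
1/(708 + J(-11)) = 1/(708 - 11*(1 - 11)) = 1/(708 - 11*(-10)) = 1/(708 + 110) = 1/818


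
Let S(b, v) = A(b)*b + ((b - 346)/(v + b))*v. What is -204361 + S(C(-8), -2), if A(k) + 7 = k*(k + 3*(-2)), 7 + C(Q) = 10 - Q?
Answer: -1833827/9 ≈ -2.0376e+5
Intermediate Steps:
C(Q) = 3 - Q (C(Q) = -7 + (10 - Q) = 3 - Q)
A(k) = -7 + k*(-6 + k) (A(k) = -7 + k*(k + 3*(-2)) = -7 + k*(k - 6) = -7 + k*(-6 + k))
S(b, v) = b*(-7 + b**2 - 6*b) + v*(-346 + b)/(b + v) (S(b, v) = (-7 + b**2 - 6*b)*b + ((b - 346)/(v + b))*v = b*(-7 + b**2 - 6*b) + ((-346 + b)/(b + v))*v = b*(-7 + b**2 - 6*b) + v*(-346 + b)/(b + v))
-204361 + S(C(-8), -2) = -204361 + (-346*(-2) + (3 - 1*(-8))*(-2) + (3 - 1*(-8))**2*(-7 + (3 - 1*(-8))**2 - 6*(3 - 1*(-8))) - 1*(3 - 1*(-8))*(-2)*(7 - (3 - 1*(-8))**2 + 6*(3 - 1*(-8))))/((3 - 1*(-8)) - 2) = -204361 + (692 + (3 + 8)*(-2) + (3 + 8)**2*(-7 + (3 + 8)**2 - 6*(3 + 8)) - 1*(3 + 8)*(-2)*(7 - (3 + 8)**2 + 6*(3 + 8)))/((3 + 8) - 2) = -204361 + (692 + 11*(-2) + 11**2*(-7 + 11**2 - 6*11) - 1*11*(-2)*(7 - 1*11**2 + 6*11))/(11 - 2) = -204361 + (692 - 22 + 121*(-7 + 121 - 66) - 1*11*(-2)*(7 - 1*121 + 66))/9 = -204361 + (692 - 22 + 121*48 - 1*11*(-2)*(7 - 121 + 66))/9 = -204361 + (692 - 22 + 5808 - 1*11*(-2)*(-48))/9 = -204361 + (692 - 22 + 5808 - 1056)/9 = -204361 + (1/9)*5422 = -204361 + 5422/9 = -1833827/9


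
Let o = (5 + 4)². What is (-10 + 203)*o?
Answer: 15633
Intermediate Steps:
o = 81 (o = 9² = 81)
(-10 + 203)*o = (-10 + 203)*81 = 193*81 = 15633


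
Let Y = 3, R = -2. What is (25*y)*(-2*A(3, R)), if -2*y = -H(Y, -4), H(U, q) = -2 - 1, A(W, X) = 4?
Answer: 300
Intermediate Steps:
H(U, q) = -3
y = -3/2 (y = -(-1)*(-3)/2 = -½*3 = -3/2 ≈ -1.5000)
(25*y)*(-2*A(3, R)) = (25*(-3/2))*(-2*4) = -75/2*(-8) = 300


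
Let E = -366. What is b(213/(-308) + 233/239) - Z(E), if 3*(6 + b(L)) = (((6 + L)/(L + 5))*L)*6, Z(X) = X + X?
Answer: 10401958795405/14314479102 ≈ 726.67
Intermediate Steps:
Z(X) = 2*X
b(L) = -6 + 2*L*(6 + L)/(5 + L) (b(L) = -6 + ((((6 + L)/(L + 5))*L)*6)/3 = -6 + ((((6 + L)/(5 + L))*L)*6)/3 = -6 + ((L*(6 + L)/(5 + L))*6)/3 = -6 + (6*L*(6 + L)/(5 + L))/3 = -6 + 2*L*(6 + L)/(5 + L))
b(213/(-308) + 233/239) - Z(E) = 2*(-15 + (213/(-308) + 233/239)**2 + 3*(213/(-308) + 233/239))/(5 + (213/(-308) + 233/239)) - 2*(-366) = 2*(-15 + (213*(-1/308) + 233*(1/239))**2 + 3*(213*(-1/308) + 233*(1/239)))/(5 + (213*(-1/308) + 233*(1/239))) - 1*(-732) = 2*(-15 + (-213/308 + 233/239)**2 + 3*(-213/308 + 233/239))/(5 + (-213/308 + 233/239)) + 732 = 2*(-15 + (20857/73612)**2 + 3*(20857/73612))/(5 + 20857/73612) + 732 = 2*(-15 + 435014449/5418726544 + 62571/73612)/(388917/73612) + 732 = 2*(73612/388917)*(-76239907259/5418726544) + 732 = -76239907259/14314479102 + 732 = 10401958795405/14314479102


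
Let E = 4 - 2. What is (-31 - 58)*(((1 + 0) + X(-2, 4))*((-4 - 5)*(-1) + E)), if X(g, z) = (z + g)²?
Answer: -4895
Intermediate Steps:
E = 2
X(g, z) = (g + z)²
(-31 - 58)*(((1 + 0) + X(-2, 4))*((-4 - 5)*(-1) + E)) = (-31 - 58)*(((1 + 0) + (-2 + 4)²)*((-4 - 5)*(-1) + 2)) = -89*(1 + 2²)*(-9*(-1) + 2) = -89*(1 + 4)*(9 + 2) = -445*11 = -89*55 = -4895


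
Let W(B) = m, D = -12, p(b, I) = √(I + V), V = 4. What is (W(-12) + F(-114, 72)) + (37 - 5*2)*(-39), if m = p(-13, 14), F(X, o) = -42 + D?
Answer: -1107 + 3*√2 ≈ -1102.8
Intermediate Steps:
p(b, I) = √(4 + I) (p(b, I) = √(I + 4) = √(4 + I))
F(X, o) = -54 (F(X, o) = -42 - 12 = -54)
m = 3*√2 (m = √(4 + 14) = √18 = 3*√2 ≈ 4.2426)
W(B) = 3*√2
(W(-12) + F(-114, 72)) + (37 - 5*2)*(-39) = (3*√2 - 54) + (37 - 5*2)*(-39) = (-54 + 3*√2) + (37 - 10)*(-39) = (-54 + 3*√2) + 27*(-39) = (-54 + 3*√2) - 1053 = -1107 + 3*√2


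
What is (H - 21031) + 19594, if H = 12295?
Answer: 10858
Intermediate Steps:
(H - 21031) + 19594 = (12295 - 21031) + 19594 = -8736 + 19594 = 10858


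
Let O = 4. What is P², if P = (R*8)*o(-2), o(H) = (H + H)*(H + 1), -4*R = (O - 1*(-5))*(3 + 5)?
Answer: 331776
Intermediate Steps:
R = -18 (R = -(4 - 1*(-5))*(3 + 5)/4 = -(4 + 5)*8/4 = -9*8/4 = -¼*72 = -18)
o(H) = 2*H*(1 + H) (o(H) = (2*H)*(1 + H) = 2*H*(1 + H))
P = -576 (P = (-18*8)*(2*(-2)*(1 - 2)) = -288*(-2)*(-1) = -144*4 = -576)
P² = (-576)² = 331776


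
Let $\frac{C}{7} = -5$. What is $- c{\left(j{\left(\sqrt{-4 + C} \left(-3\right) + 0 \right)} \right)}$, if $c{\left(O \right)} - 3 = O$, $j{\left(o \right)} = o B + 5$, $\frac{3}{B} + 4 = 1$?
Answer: $-8 - 3 i \sqrt{39} \approx -8.0 - 18.735 i$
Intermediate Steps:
$C = -35$ ($C = 7 \left(-5\right) = -35$)
$B = -1$ ($B = \frac{3}{-4 + 1} = \frac{3}{-3} = 3 \left(- \frac{1}{3}\right) = -1$)
$j{\left(o \right)} = 5 - o$ ($j{\left(o \right)} = o \left(-1\right) + 5 = - o + 5 = 5 - o$)
$c{\left(O \right)} = 3 + O$
$- c{\left(j{\left(\sqrt{-4 + C} \left(-3\right) + 0 \right)} \right)} = - (3 + \left(5 - \left(\sqrt{-4 - 35} \left(-3\right) + 0\right)\right)) = - (3 + \left(5 - \left(\sqrt{-39} \left(-3\right) + 0\right)\right)) = - (3 + \left(5 - \left(i \sqrt{39} \left(-3\right) + 0\right)\right)) = - (3 + \left(5 - \left(- 3 i \sqrt{39} + 0\right)\right)) = - (3 + \left(5 - - 3 i \sqrt{39}\right)) = - (3 + \left(5 + 3 i \sqrt{39}\right)) = - (8 + 3 i \sqrt{39}) = -8 - 3 i \sqrt{39}$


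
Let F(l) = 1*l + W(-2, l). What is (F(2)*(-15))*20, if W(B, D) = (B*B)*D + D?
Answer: -3600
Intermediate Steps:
W(B, D) = D + D*B**2 (W(B, D) = B**2*D + D = D*B**2 + D = D + D*B**2)
F(l) = 6*l (F(l) = 1*l + l*(1 + (-2)**2) = l + l*(1 + 4) = l + l*5 = l + 5*l = 6*l)
(F(2)*(-15))*20 = ((6*2)*(-15))*20 = (12*(-15))*20 = -180*20 = -3600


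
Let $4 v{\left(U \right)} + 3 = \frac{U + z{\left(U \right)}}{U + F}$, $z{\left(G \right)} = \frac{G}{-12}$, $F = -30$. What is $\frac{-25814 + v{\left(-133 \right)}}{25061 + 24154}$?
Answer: $- \frac{11880773}{22650480} \approx -0.52453$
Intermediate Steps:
$z{\left(G \right)} = - \frac{G}{12}$ ($z{\left(G \right)} = G \left(- \frac{1}{12}\right) = - \frac{G}{12}$)
$v{\left(U \right)} = - \frac{3}{4} + \frac{11 U}{48 \left(-30 + U\right)}$ ($v{\left(U \right)} = - \frac{3}{4} + \frac{\left(U - \frac{U}{12}\right) \frac{1}{U - 30}}{4} = - \frac{3}{4} + \frac{\frac{11 U}{12} \frac{1}{-30 + U}}{4} = - \frac{3}{4} + \frac{\frac{11}{12} U \frac{1}{-30 + U}}{4} = - \frac{3}{4} + \frac{11 U}{48 \left(-30 + U\right)}$)
$\frac{-25814 + v{\left(-133 \right)}}{25061 + 24154} = \frac{-25814 + \frac{5 \left(216 - -665\right)}{48 \left(-30 - 133\right)}}{25061 + 24154} = \frac{-25814 + \frac{5 \left(216 + 665\right)}{48 \left(-163\right)}}{49215} = \left(-25814 + \frac{5}{48} \left(- \frac{1}{163}\right) 881\right) \frac{1}{49215} = \left(-25814 - \frac{4405}{7824}\right) \frac{1}{49215} = \left(- \frac{201973141}{7824}\right) \frac{1}{49215} = - \frac{11880773}{22650480}$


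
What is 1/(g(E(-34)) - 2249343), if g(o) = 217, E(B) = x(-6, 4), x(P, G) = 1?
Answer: -1/2249126 ≈ -4.4462e-7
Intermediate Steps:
E(B) = 1
1/(g(E(-34)) - 2249343) = 1/(217 - 2249343) = 1/(-2249126) = -1/2249126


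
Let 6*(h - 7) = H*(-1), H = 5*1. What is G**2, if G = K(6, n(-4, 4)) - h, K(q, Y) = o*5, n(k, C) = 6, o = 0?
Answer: 1369/36 ≈ 38.028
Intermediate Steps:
H = 5
K(q, Y) = 0 (K(q, Y) = 0*5 = 0)
h = 37/6 (h = 7 + (5*(-1))/6 = 7 + (1/6)*(-5) = 7 - 5/6 = 37/6 ≈ 6.1667)
G = -37/6 (G = 0 - 1*37/6 = 0 - 37/6 = -37/6 ≈ -6.1667)
G**2 = (-37/6)**2 = 1369/36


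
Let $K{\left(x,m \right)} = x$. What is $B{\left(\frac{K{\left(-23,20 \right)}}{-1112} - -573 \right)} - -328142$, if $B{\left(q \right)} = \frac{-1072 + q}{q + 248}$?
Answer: $\frac{19972325839}{60865} \approx 3.2814 \cdot 10^{5}$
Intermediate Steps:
$B{\left(q \right)} = \frac{-1072 + q}{248 + q}$
$B{\left(\frac{K{\left(-23,20 \right)}}{-1112} - -573 \right)} - -328142 = \frac{-1072 - \left(-573 + \frac{23}{-1112}\right)}{248 - \left(-573 + \frac{23}{-1112}\right)} - -328142 = \frac{-1072 + \left(\left(-23\right) \left(- \frac{1}{1112}\right) + 573\right)}{248 + \left(\left(-23\right) \left(- \frac{1}{1112}\right) + 573\right)} + 328142 = \frac{-1072 + \left(\frac{23}{1112} + 573\right)}{248 + \left(\frac{23}{1112} + 573\right)} + 328142 = \frac{-1072 + \frac{637199}{1112}}{248 + \frac{637199}{1112}} + 328142 = \frac{1}{\frac{912975}{1112}} \left(- \frac{554865}{1112}\right) + 328142 = \frac{1112}{912975} \left(- \frac{554865}{1112}\right) + 328142 = - \frac{36991}{60865} + 328142 = \frac{19972325839}{60865}$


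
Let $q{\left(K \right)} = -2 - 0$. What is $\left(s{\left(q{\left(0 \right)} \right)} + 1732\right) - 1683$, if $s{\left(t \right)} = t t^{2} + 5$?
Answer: $46$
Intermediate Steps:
$q{\left(K \right)} = -2$ ($q{\left(K \right)} = -2 + 0 = -2$)
$s{\left(t \right)} = 5 + t^{3}$ ($s{\left(t \right)} = t^{3} + 5 = 5 + t^{3}$)
$\left(s{\left(q{\left(0 \right)} \right)} + 1732\right) - 1683 = \left(\left(5 + \left(-2\right)^{3}\right) + 1732\right) - 1683 = \left(\left(5 - 8\right) + 1732\right) - 1683 = \left(-3 + 1732\right) - 1683 = 1729 - 1683 = 46$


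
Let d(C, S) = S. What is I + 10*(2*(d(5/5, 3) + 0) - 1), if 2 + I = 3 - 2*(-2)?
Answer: 55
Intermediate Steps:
I = 5 (I = -2 + (3 - 2*(-2)) = -2 + (3 + 4) = -2 + 7 = 5)
I + 10*(2*(d(5/5, 3) + 0) - 1) = 5 + 10*(2*(3 + 0) - 1) = 5 + 10*(2*3 - 1) = 5 + 10*(6 - 1) = 5 + 10*5 = 5 + 50 = 55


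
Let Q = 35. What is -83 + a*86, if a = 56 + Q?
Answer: 7743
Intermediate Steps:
a = 91 (a = 56 + 35 = 91)
-83 + a*86 = -83 + 91*86 = -83 + 7826 = 7743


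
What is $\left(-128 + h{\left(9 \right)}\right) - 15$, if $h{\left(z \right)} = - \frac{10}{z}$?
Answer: $- \frac{1297}{9} \approx -144.11$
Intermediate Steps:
$\left(-128 + h{\left(9 \right)}\right) - 15 = \left(-128 - \frac{10}{9}\right) - 15 = - \frac{1162}{9} - 15 = - \frac{1297}{9}$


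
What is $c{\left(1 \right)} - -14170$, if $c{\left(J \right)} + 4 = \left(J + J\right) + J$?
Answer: $14169$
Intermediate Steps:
$c{\left(J \right)} = -4 + 3 J$ ($c{\left(J \right)} = -4 + \left(\left(J + J\right) + J\right) = -4 + \left(2 J + J\right) = -4 + 3 J$)
$c{\left(1 \right)} - -14170 = \left(-4 + 3 \cdot 1\right) - -14170 = \left(-4 + 3\right) + 14170 = -1 + 14170 = 14169$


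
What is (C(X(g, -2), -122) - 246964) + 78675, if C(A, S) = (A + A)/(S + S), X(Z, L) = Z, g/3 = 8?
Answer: -10265641/61 ≈ -1.6829e+5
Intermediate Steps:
g = 24 (g = 3*8 = 24)
C(A, S) = A/S (C(A, S) = (2*A)/((2*S)) = (2*A)*(1/(2*S)) = A/S)
(C(X(g, -2), -122) - 246964) + 78675 = (24/(-122) - 246964) + 78675 = (24*(-1/122) - 246964) + 78675 = (-12/61 - 246964) + 78675 = -15064816/61 + 78675 = -10265641/61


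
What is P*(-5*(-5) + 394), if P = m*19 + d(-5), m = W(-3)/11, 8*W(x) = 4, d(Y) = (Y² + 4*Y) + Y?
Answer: 7961/22 ≈ 361.86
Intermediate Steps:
d(Y) = Y² + 5*Y
W(x) = ½ (W(x) = (⅛)*4 = ½)
m = 1/22 (m = (½)/11 = (½)*(1/11) = 1/22 ≈ 0.045455)
P = 19/22 (P = (1/22)*19 - 5*(5 - 5) = 19/22 - 5*0 = 19/22 + 0 = 19/22 ≈ 0.86364)
P*(-5*(-5) + 394) = 19*(-5*(-5) + 394)/22 = 19*(25 + 394)/22 = (19/22)*419 = 7961/22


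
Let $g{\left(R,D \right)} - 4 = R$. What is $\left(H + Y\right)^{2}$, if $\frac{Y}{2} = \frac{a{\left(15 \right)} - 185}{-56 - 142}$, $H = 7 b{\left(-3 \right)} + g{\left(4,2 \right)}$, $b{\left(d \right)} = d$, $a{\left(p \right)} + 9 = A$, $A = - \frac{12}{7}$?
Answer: $\frac{58354321}{480249} \approx 121.51$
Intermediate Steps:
$A = - \frac{12}{7}$ ($A = \left(-12\right) \frac{1}{7} = - \frac{12}{7} \approx -1.7143$)
$g{\left(R,D \right)} = 4 + R$
$a{\left(p \right)} = - \frac{75}{7}$ ($a{\left(p \right)} = -9 - \frac{12}{7} = - \frac{75}{7}$)
$H = -13$ ($H = 7 \left(-3\right) + \left(4 + 4\right) = -21 + 8 = -13$)
$Y = \frac{1370}{693}$ ($Y = 2 \frac{- \frac{75}{7} - 185}{-56 - 142} = 2 \left(- \frac{1370}{7 \left(-198\right)}\right) = 2 \left(\left(- \frac{1370}{7}\right) \left(- \frac{1}{198}\right)\right) = 2 \cdot \frac{685}{693} = \frac{1370}{693} \approx 1.9769$)
$\left(H + Y\right)^{2} = \left(-13 + \frac{1370}{693}\right)^{2} = \left(- \frac{7639}{693}\right)^{2} = \frac{58354321}{480249}$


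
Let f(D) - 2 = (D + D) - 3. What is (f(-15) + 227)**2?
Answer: 38416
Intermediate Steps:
f(D) = -1 + 2*D (f(D) = 2 + ((D + D) - 3) = 2 + (2*D - 3) = 2 + (-3 + 2*D) = -1 + 2*D)
(f(-15) + 227)**2 = ((-1 + 2*(-15)) + 227)**2 = ((-1 - 30) + 227)**2 = (-31 + 227)**2 = 196**2 = 38416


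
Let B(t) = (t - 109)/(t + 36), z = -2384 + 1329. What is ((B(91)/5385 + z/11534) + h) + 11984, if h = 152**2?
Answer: 92258332929001/2629348310 ≈ 35088.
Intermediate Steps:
z = -1055
B(t) = (-109 + t)/(36 + t)
h = 23104
((B(91)/5385 + z/11534) + h) + 11984 = ((((-109 + 91)/(36 + 91))/5385 - 1055/11534) + 23104) + 11984 = (((-18/127)*(1/5385) - 1055*1/11534) + 23104) + 11984 = ((((1/127)*(-18))*(1/5385) - 1055/11534) + 23104) + 11984 = ((-18/127*1/5385 - 1055/11534) + 23104) + 11984 = ((-6/227965 - 1055/11534) + 23104) + 11984 = (-240572279/2629348310 + 23104) + 11984 = 60748222781961/2629348310 + 11984 = 92258332929001/2629348310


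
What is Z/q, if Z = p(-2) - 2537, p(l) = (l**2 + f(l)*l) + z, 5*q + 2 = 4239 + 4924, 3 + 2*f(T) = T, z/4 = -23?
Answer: -13100/9161 ≈ -1.4300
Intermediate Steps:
z = -92 (z = 4*(-23) = -92)
f(T) = -3/2 + T/2
q = 9161/5 (q = -2/5 + (4239 + 4924)/5 = -2/5 + (1/5)*9163 = -2/5 + 9163/5 = 9161/5 ≈ 1832.2)
p(l) = -92 + l**2 + l*(-3/2 + l/2) (p(l) = (l**2 + (-3/2 + l/2)*l) - 92 = (l**2 + l*(-3/2 + l/2)) - 92 = -92 + l**2 + l*(-3/2 + l/2))
Z = -2620 (Z = (-92 - 3/2*(-2) + (3/2)*(-2)**2) - 2537 = (-92 + 3 + (3/2)*4) - 2537 = (-92 + 3 + 6) - 2537 = -83 - 2537 = -2620)
Z/q = -2620/9161/5 = -2620*5/9161 = -13100/9161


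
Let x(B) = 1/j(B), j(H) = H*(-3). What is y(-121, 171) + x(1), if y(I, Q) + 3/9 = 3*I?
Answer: -1091/3 ≈ -363.67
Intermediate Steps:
y(I, Q) = -⅓ + 3*I
j(H) = -3*H
x(B) = -1/(3*B) (x(B) = 1/(-3*B) = -1/(3*B))
y(-121, 171) + x(1) = (-⅓ + 3*(-121)) - ⅓/1 = (-⅓ - 363) - ⅓*1 = -1090/3 - ⅓ = -1091/3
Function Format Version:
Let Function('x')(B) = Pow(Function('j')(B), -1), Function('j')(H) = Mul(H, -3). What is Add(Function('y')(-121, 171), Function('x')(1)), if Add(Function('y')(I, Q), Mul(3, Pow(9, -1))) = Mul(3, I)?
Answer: Rational(-1091, 3) ≈ -363.67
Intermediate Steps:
Function('y')(I, Q) = Add(Rational(-1, 3), Mul(3, I))
Function('j')(H) = Mul(-3, H)
Function('x')(B) = Mul(Rational(-1, 3), Pow(B, -1)) (Function('x')(B) = Pow(Mul(-3, B), -1) = Mul(Rational(-1, 3), Pow(B, -1)))
Add(Function('y')(-121, 171), Function('x')(1)) = Add(Add(Rational(-1, 3), Mul(3, -121)), Mul(Rational(-1, 3), Pow(1, -1))) = Add(Add(Rational(-1, 3), -363), Mul(Rational(-1, 3), 1)) = Add(Rational(-1090, 3), Rational(-1, 3)) = Rational(-1091, 3)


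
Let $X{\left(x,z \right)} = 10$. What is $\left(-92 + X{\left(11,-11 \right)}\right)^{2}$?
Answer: $6724$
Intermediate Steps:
$\left(-92 + X{\left(11,-11 \right)}\right)^{2} = \left(-92 + 10\right)^{2} = \left(-82\right)^{2} = 6724$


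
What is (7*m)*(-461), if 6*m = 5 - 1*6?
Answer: 3227/6 ≈ 537.83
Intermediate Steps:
m = -1/6 (m = (5 - 1*6)/6 = (5 - 6)/6 = (1/6)*(-1) = -1/6 ≈ -0.16667)
(7*m)*(-461) = (7*(-1/6))*(-461) = -7/6*(-461) = 3227/6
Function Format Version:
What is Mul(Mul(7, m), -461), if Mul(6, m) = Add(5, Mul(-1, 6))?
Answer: Rational(3227, 6) ≈ 537.83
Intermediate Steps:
m = Rational(-1, 6) (m = Mul(Rational(1, 6), Add(5, Mul(-1, 6))) = Mul(Rational(1, 6), Add(5, -6)) = Mul(Rational(1, 6), -1) = Rational(-1, 6) ≈ -0.16667)
Mul(Mul(7, m), -461) = Mul(Mul(7, Rational(-1, 6)), -461) = Mul(Rational(-7, 6), -461) = Rational(3227, 6)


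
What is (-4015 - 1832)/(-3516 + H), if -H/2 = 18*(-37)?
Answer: 1949/728 ≈ 2.6772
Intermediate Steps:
H = 1332 (H = -36*(-37) = -2*(-666) = 1332)
(-4015 - 1832)/(-3516 + H) = (-4015 - 1832)/(-3516 + 1332) = -5847/(-2184) = -5847*(-1/2184) = 1949/728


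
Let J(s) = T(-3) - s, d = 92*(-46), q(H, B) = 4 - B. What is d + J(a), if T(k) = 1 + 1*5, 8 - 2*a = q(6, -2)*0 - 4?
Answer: -4232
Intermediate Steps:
a = 6 (a = 4 - ((4 - 1*(-2))*0 - 4)/2 = 4 - ((4 + 2)*0 - 4)/2 = 4 - (6*0 - 4)/2 = 4 - (0 - 4)/2 = 4 - 1/2*(-4) = 4 + 2 = 6)
d = -4232
T(k) = 6 (T(k) = 1 + 5 = 6)
J(s) = 6 - s
d + J(a) = -4232 + (6 - 1*6) = -4232 + (6 - 6) = -4232 + 0 = -4232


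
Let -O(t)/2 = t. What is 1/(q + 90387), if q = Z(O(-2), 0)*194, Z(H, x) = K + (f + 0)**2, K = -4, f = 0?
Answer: 1/89611 ≈ 1.1159e-5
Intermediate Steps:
O(t) = -2*t
Z(H, x) = -4 (Z(H, x) = -4 + (0 + 0)**2 = -4 + 0**2 = -4 + 0 = -4)
q = -776 (q = -4*194 = -776)
1/(q + 90387) = 1/(-776 + 90387) = 1/89611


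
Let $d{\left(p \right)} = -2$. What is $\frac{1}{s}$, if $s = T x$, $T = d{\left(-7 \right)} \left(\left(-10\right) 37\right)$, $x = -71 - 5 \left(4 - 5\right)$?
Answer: $- \frac{1}{48840} \approx -2.0475 \cdot 10^{-5}$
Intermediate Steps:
$x = -66$ ($x = -71 - 5 \left(-1\right) = -71 - -5 = -71 + 5 = -66$)
$T = 740$ ($T = - 2 \left(\left(-10\right) 37\right) = \left(-2\right) \left(-370\right) = 740$)
$s = -48840$ ($s = 740 \left(-66\right) = -48840$)
$\frac{1}{s} = \frac{1}{-48840} = - \frac{1}{48840}$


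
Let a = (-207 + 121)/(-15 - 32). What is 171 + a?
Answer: 8123/47 ≈ 172.83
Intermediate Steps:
a = 86/47 (a = -86/(-47) = -86*(-1/47) = 86/47 ≈ 1.8298)
171 + a = 171 + 86/47 = 8123/47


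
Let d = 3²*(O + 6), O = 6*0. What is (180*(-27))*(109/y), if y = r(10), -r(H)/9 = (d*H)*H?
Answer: 109/10 ≈ 10.900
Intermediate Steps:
O = 0
d = 54 (d = 3²*(0 + 6) = 9*6 = 54)
r(H) = -486*H² (r(H) = -9*54*H*H = -486*H²)
y = -48600 (y = -486*10² = -486*100 = -48600)
(180*(-27))*(109/y) = (180*(-27))*(109/(-48600)) = -529740*(-1)/48600 = -4860*(-109/48600) = 109/10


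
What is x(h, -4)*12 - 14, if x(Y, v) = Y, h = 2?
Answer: 10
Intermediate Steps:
x(h, -4)*12 - 14 = 2*12 - 14 = 24 - 14 = 10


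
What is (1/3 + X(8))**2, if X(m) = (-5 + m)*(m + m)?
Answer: 21025/9 ≈ 2336.1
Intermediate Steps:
X(m) = 2*m*(-5 + m) (X(m) = (-5 + m)*(2*m) = 2*m*(-5 + m))
(1/3 + X(8))**2 = (1/3 + 2*8*(-5 + 8))**2 = (1/3 + 2*8*3)**2 = (1/3 + 48)**2 = (145/3)**2 = 21025/9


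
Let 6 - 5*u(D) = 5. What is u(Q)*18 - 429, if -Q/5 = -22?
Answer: -2127/5 ≈ -425.40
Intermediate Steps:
Q = 110 (Q = -5*(-22) = 110)
u(D) = ⅕ (u(D) = 6/5 - ⅕*5 = 6/5 - 1 = ⅕)
u(Q)*18 - 429 = (⅕)*18 - 429 = 18/5 - 429 = -2127/5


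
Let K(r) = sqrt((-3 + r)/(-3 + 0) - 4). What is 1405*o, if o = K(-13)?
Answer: 2810*sqrt(3)/3 ≈ 1622.4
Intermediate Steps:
K(r) = sqrt(-3 - r/3) (K(r) = sqrt((-3 + r)/(-3) - 4) = sqrt((-3 + r)*(-1/3) - 4) = sqrt((1 - r/3) - 4) = sqrt(-3 - r/3))
o = 2*sqrt(3)/3 (o = sqrt(-27 - 3*(-13))/3 = sqrt(-27 + 39)/3 = sqrt(12)/3 = (2*sqrt(3))/3 = 2*sqrt(3)/3 ≈ 1.1547)
1405*o = 1405*(2*sqrt(3)/3) = 2810*sqrt(3)/3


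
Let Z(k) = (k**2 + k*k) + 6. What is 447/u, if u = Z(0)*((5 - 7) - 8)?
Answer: -149/20 ≈ -7.4500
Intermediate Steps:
Z(k) = 6 + 2*k**2 (Z(k) = (k**2 + k**2) + 6 = 2*k**2 + 6 = 6 + 2*k**2)
u = -60 (u = (6 + 2*0**2)*((5 - 7) - 8) = (6 + 2*0)*(-2 - 8) = (6 + 0)*(-10) = 6*(-10) = -60)
447/u = 447/(-60) = 447*(-1/60) = -149/20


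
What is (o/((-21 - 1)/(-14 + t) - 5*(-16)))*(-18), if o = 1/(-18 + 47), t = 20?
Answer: -54/6641 ≈ -0.0081313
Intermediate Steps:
o = 1/29 ≈ 0.034483
(o/((-21 - 1)/(-14 + t) - 5*(-16)))*(-18) = ((1/29)/((-21 - 1)/(-14 + 20) - 5*(-16)))*(-18) = ((1/29)/(-22/6 + 80))*(-18) = ((1/29)/(-22*⅙ + 80))*(-18) = ((1/29)/(-11/3 + 80))*(-18) = ((1/29)/(229/3))*(-18) = ((3/229)*(1/29))*(-18) = (3/6641)*(-18) = -54/6641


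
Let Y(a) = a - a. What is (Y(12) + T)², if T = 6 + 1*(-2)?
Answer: 16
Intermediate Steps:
Y(a) = 0
T = 4 (T = 6 - 2 = 4)
(Y(12) + T)² = (0 + 4)² = 4² = 16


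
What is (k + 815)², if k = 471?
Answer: 1653796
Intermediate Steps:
(k + 815)² = (471 + 815)² = 1286² = 1653796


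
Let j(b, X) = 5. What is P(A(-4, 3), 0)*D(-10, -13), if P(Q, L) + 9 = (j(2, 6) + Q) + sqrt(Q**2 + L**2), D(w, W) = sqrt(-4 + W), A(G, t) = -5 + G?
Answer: -4*I*sqrt(17) ≈ -16.492*I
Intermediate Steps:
P(Q, L) = -4 + Q + sqrt(L**2 + Q**2) (P(Q, L) = -9 + ((5 + Q) + sqrt(Q**2 + L**2)) = -9 + ((5 + Q) + sqrt(L**2 + Q**2)) = -9 + (5 + Q + sqrt(L**2 + Q**2)) = -4 + Q + sqrt(L**2 + Q**2))
P(A(-4, 3), 0)*D(-10, -13) = (-4 + (-5 - 4) + sqrt(0**2 + (-5 - 4)**2))*sqrt(-4 - 13) = (-4 - 9 + sqrt(0 + (-9)**2))*sqrt(-17) = (-4 - 9 + sqrt(0 + 81))*(I*sqrt(17)) = (-4 - 9 + sqrt(81))*(I*sqrt(17)) = (-4 - 9 + 9)*(I*sqrt(17)) = -4*I*sqrt(17)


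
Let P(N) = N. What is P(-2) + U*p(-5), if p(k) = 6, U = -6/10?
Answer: -28/5 ≈ -5.6000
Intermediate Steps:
U = -3/5 (U = -6*1/10 = -3/5 ≈ -0.60000)
P(-2) + U*p(-5) = -2 - 3/5*6 = -2 - 18/5 = -28/5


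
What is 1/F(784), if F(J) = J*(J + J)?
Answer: 1/1229312 ≈ 8.1346e-7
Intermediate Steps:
F(J) = 2*J**2 (F(J) = J*(2*J) = 2*J**2)
1/F(784) = 1/(2*784**2) = 1/(2*614656) = 1/1229312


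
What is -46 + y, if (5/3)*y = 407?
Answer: 991/5 ≈ 198.20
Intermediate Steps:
y = 1221/5 (y = (3/5)*407 = 1221/5 ≈ 244.20)
-46 + y = -46 + 1221/5 = 991/5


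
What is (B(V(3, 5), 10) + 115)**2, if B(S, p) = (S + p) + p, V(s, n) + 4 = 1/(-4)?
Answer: 273529/16 ≈ 17096.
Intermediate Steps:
V(s, n) = -17/4 (V(s, n) = -4 + 1/(-4) = -4 - 1/4 = -17/4)
B(S, p) = S + 2*p
(B(V(3, 5), 10) + 115)**2 = ((-17/4 + 2*10) + 115)**2 = ((-17/4 + 20) + 115)**2 = (63/4 + 115)**2 = (523/4)**2 = 273529/16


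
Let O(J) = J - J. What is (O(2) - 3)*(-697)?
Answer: 2091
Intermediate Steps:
O(J) = 0
(O(2) - 3)*(-697) = (0 - 3)*(-697) = -3*(-697) = 2091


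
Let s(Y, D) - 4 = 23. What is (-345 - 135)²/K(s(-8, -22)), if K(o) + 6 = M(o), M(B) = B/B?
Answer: -46080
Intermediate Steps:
M(B) = 1
s(Y, D) = 27 (s(Y, D) = 4 + 23 = 27)
K(o) = -5 (K(o) = -6 + 1 = -5)
(-345 - 135)²/K(s(-8, -22)) = (-345 - 135)²/(-5) = (-480)²*(-⅕) = 230400*(-⅕) = -46080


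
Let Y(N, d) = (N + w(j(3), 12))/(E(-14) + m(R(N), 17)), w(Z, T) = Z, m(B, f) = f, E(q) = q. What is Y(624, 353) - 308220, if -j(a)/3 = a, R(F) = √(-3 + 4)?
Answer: -308015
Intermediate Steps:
R(F) = 1 (R(F) = √1 = 1)
j(a) = -3*a
Y(N, d) = -3 + N/3 (Y(N, d) = (N - 3*3)/(-14 + 17) = (N - 9)/3 = (-9 + N)*(⅓) = -3 + N/3)
Y(624, 353) - 308220 = (-3 + (⅓)*624) - 308220 = (-3 + 208) - 308220 = 205 - 308220 = -308015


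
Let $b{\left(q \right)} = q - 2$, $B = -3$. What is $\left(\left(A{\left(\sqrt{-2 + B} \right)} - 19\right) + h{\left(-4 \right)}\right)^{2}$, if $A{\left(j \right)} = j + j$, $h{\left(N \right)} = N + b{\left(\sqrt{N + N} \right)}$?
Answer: $\left(-25 + 2 i \sqrt{2} + 2 i \sqrt{5}\right)^{2} \approx 571.7 - 365.03 i$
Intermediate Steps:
$b{\left(q \right)} = -2 + q$ ($b{\left(q \right)} = q - 2 = -2 + q$)
$h{\left(N \right)} = -2 + N + \sqrt{2} \sqrt{N}$ ($h{\left(N \right)} = N + \left(-2 + \sqrt{N + N}\right) = N + \left(-2 + \sqrt{2 N}\right) = N + \left(-2 + \sqrt{2} \sqrt{N}\right) = -2 + N + \sqrt{2} \sqrt{N}$)
$A{\left(j \right)} = 2 j$
$\left(\left(A{\left(\sqrt{-2 + B} \right)} - 19\right) + h{\left(-4 \right)}\right)^{2} = \left(\left(2 \sqrt{-2 - 3} - 19\right) - \left(6 - \sqrt{2} \sqrt{-4}\right)\right)^{2} = \left(\left(2 \sqrt{-5} - 19\right) - \left(6 - \sqrt{2} \cdot 2 i\right)\right)^{2} = \left(\left(2 i \sqrt{5} - 19\right) - \left(6 - 2 i \sqrt{2}\right)\right)^{2} = \left(\left(-19 + 2 i \sqrt{5}\right) - \left(6 - 2 i \sqrt{2}\right)\right)^{2} = \left(-25 + 2 i \sqrt{2} + 2 i \sqrt{5}\right)^{2}$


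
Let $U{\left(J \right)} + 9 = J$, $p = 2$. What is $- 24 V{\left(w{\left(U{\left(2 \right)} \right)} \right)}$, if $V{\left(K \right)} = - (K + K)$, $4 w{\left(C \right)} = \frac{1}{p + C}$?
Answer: $- \frac{12}{5} \approx -2.4$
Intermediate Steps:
$U{\left(J \right)} = -9 + J$
$w{\left(C \right)} = \frac{1}{4 \left(2 + C\right)}$
$V{\left(K \right)} = - 2 K$
$- 24 V{\left(w{\left(U{\left(2 \right)} \right)} \right)} = - 24 \left(- 2 \frac{1}{4 \left(2 + \left(-9 + 2\right)\right)}\right) = - 24 \left(- 2 \frac{1}{4 \left(2 - 7\right)}\right) = - 24 \left(- 2 \frac{1}{4 \left(-5\right)}\right) = - 24 \left(- 2 \cdot \frac{1}{4} \left(- \frac{1}{5}\right)\right) = - 24 \left(\left(-2\right) \left(- \frac{1}{20}\right)\right) = \left(-24\right) \frac{1}{10} = - \frac{12}{5}$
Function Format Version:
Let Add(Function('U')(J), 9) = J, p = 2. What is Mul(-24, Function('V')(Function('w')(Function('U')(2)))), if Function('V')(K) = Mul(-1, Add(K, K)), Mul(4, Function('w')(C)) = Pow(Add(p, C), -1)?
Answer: Rational(-12, 5) ≈ -2.4000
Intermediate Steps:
Function('U')(J) = Add(-9, J)
Function('w')(C) = Mul(Rational(1, 4), Pow(Add(2, C), -1))
Function('V')(K) = Mul(-2, K) (Function('V')(K) = Mul(-1, Mul(2, K)) = Mul(-2, K))
Mul(-24, Function('V')(Function('w')(Function('U')(2)))) = Mul(-24, Mul(-2, Mul(Rational(1, 4), Pow(Add(2, Add(-9, 2)), -1)))) = Mul(-24, Mul(-2, Mul(Rational(1, 4), Pow(Add(2, -7), -1)))) = Mul(-24, Mul(-2, Mul(Rational(1, 4), Pow(-5, -1)))) = Mul(-24, Mul(-2, Mul(Rational(1, 4), Rational(-1, 5)))) = Mul(-24, Mul(-2, Rational(-1, 20))) = Mul(-24, Rational(1, 10)) = Rational(-12, 5)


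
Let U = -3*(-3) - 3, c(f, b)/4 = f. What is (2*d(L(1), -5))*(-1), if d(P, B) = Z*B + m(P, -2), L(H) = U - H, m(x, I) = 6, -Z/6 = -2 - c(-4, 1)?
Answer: -852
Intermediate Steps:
c(f, b) = 4*f
Z = -84 (Z = -6*(-2 - 4*(-4)) = -6*(-2 - 1*(-16)) = -6*(-2 + 16) = -6*14 = -84)
U = 6 (U = 9 - 3 = 6)
L(H) = 6 - H
d(P, B) = 6 - 84*B (d(P, B) = -84*B + 6 = 6 - 84*B)
(2*d(L(1), -5))*(-1) = (2*(6 - 84*(-5)))*(-1) = (2*(6 + 420))*(-1) = (2*426)*(-1) = 852*(-1) = -852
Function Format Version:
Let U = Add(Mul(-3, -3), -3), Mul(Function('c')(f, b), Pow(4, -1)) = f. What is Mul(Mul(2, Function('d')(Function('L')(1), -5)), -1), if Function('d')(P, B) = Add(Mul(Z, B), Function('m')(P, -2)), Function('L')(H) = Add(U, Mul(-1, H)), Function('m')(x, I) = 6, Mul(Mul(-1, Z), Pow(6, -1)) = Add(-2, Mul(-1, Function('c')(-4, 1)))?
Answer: -852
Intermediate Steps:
Function('c')(f, b) = Mul(4, f)
Z = -84 (Z = Mul(-6, Add(-2, Mul(-1, Mul(4, -4)))) = Mul(-6, Add(-2, Mul(-1, -16))) = Mul(-6, Add(-2, 16)) = Mul(-6, 14) = -84)
U = 6 (U = Add(9, -3) = 6)
Function('L')(H) = Add(6, Mul(-1, H))
Function('d')(P, B) = Add(6, Mul(-84, B)) (Function('d')(P, B) = Add(Mul(-84, B), 6) = Add(6, Mul(-84, B)))
Mul(Mul(2, Function('d')(Function('L')(1), -5)), -1) = Mul(Mul(2, Add(6, Mul(-84, -5))), -1) = Mul(Mul(2, Add(6, 420)), -1) = Mul(Mul(2, 426), -1) = Mul(852, -1) = -852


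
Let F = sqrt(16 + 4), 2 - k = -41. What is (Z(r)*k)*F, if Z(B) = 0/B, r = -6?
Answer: 0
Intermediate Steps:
k = 43 (k = 2 - 1*(-41) = 2 + 41 = 43)
Z(B) = 0
F = 2*sqrt(5) (F = sqrt(20) = 2*sqrt(5) ≈ 4.4721)
(Z(r)*k)*F = (0*43)*(2*sqrt(5)) = 0*(2*sqrt(5)) = 0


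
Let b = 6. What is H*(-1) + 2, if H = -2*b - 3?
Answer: 17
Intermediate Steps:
H = -15 (H = -2*6 - 3 = -12 - 3 = -15)
H*(-1) + 2 = -15*(-1) + 2 = 15 + 2 = 17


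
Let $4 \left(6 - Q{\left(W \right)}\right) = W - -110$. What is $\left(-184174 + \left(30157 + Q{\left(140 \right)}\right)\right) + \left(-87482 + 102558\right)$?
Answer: $- \frac{277995}{2} \approx -1.39 \cdot 10^{5}$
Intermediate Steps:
$Q{\left(W \right)} = - \frac{43}{2} - \frac{W}{4}$ ($Q{\left(W \right)} = 6 - \frac{W - -110}{4} = 6 - \frac{W + 110}{4} = 6 - \frac{110 + W}{4} = 6 - \left(\frac{55}{2} + \frac{W}{4}\right) = - \frac{43}{2} - \frac{W}{4}$)
$\left(-184174 + \left(30157 + Q{\left(140 \right)}\right)\right) + \left(-87482 + 102558\right) = \left(-184174 + \left(30157 - \frac{113}{2}\right)\right) + \left(-87482 + 102558\right) = \left(-184174 + \left(30157 - \frac{113}{2}\right)\right) + 15076 = \left(-184174 + \frac{60201}{2}\right) + 15076 = - \frac{308147}{2} + 15076 = - \frac{277995}{2}$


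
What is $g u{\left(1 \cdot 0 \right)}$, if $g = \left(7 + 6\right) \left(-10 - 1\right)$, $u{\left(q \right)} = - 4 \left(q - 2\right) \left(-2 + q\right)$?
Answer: $2288$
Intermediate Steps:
$u{\left(q \right)} = - 4 \left(-2 + q\right)^{2}$ ($u{\left(q \right)} = - 4 \left(-2 + q\right) \left(-2 + q\right) = - 4 \left(-2 + q\right)^{2}$)
$g = -143$ ($g = 13 \left(-11\right) = -143$)
$g u{\left(1 \cdot 0 \right)} = - 143 \left(- 4 \left(-2 + 1 \cdot 0\right)^{2}\right) = - 143 \left(- 4 \left(-2 + 0\right)^{2}\right) = - 143 \left(- 4 \left(-2\right)^{2}\right) = - 143 \left(\left(-4\right) 4\right) = \left(-143\right) \left(-16\right) = 2288$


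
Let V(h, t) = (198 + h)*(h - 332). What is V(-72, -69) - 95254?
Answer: -146158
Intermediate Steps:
V(h, t) = (-332 + h)*(198 + h) (V(h, t) = (198 + h)*(-332 + h) = (-332 + h)*(198 + h))
V(-72, -69) - 95254 = (-65736 + (-72)² - 134*(-72)) - 95254 = (-65736 + 5184 + 9648) - 95254 = -50904 - 95254 = -146158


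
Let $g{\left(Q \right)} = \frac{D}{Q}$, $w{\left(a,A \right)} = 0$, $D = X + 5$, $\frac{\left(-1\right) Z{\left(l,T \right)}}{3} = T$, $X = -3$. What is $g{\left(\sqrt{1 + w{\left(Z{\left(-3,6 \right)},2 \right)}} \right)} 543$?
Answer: $1086$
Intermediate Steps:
$Z{\left(l,T \right)} = - 3 T$
$D = 2$ ($D = -3 + 5 = 2$)
$g{\left(Q \right)} = \frac{2}{Q}$
$g{\left(\sqrt{1 + w{\left(Z{\left(-3,6 \right)},2 \right)}} \right)} 543 = \frac{2}{\sqrt{1 + 0}} \cdot 543 = \frac{2}{\sqrt{1}} \cdot 543 = \frac{2}{1} \cdot 543 = 2 \cdot 1 \cdot 543 = 2 \cdot 543 = 1086$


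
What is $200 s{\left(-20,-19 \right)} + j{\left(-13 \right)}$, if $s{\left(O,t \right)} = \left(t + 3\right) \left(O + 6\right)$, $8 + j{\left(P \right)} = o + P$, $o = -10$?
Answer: $44769$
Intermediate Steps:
$j{\left(P \right)} = -18 + P$ ($j{\left(P \right)} = -8 + \left(-10 + P\right) = -18 + P$)
$s{\left(O,t \right)} = \left(3 + t\right) \left(6 + O\right)$
$200 s{\left(-20,-19 \right)} + j{\left(-13 \right)} = 200 \left(18 + 3 \left(-20\right) + 6 \left(-19\right) - -380\right) - 31 = 200 \left(18 - 60 - 114 + 380\right) - 31 = 200 \cdot 224 - 31 = 44800 - 31 = 44769$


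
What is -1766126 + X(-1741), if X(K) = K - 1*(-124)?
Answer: -1767743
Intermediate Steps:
X(K) = 124 + K (X(K) = K + 124 = 124 + K)
-1766126 + X(-1741) = -1766126 + (124 - 1741) = -1766126 - 1617 = -1767743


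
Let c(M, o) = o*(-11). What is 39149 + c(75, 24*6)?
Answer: 37565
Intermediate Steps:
c(M, o) = -11*o
39149 + c(75, 24*6) = 39149 - 264*6 = 39149 - 11*144 = 39149 - 1584 = 37565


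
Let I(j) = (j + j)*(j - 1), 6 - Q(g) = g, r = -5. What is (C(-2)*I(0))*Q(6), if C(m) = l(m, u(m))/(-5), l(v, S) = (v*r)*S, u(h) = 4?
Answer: 0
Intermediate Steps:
Q(g) = 6 - g
I(j) = 2*j*(-1 + j) (I(j) = (2*j)*(-1 + j) = 2*j*(-1 + j))
l(v, S) = -5*S*v (l(v, S) = (v*(-5))*S = (-5*v)*S = -5*S*v)
C(m) = 4*m (C(m) = -5*4*m/(-5) = -20*m*(-⅕) = 4*m)
(C(-2)*I(0))*Q(6) = ((4*(-2))*(2*0*(-1 + 0)))*(6 - 1*6) = (-16*0*(-1))*(6 - 6) = -8*0*0 = 0*0 = 0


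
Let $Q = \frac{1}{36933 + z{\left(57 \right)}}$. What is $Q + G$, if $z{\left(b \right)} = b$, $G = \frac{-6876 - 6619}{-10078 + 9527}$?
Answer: $\frac{499180601}{20381490} \approx 24.492$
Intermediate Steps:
$G = \frac{13495}{551}$ ($G = - \frac{13495}{-551} = \left(-13495\right) \left(- \frac{1}{551}\right) = \frac{13495}{551} \approx 24.492$)
$Q = \frac{1}{36990}$ ($Q = \frac{1}{36933 + 57} = \frac{1}{36990} \approx 2.7034 \cdot 10^{-5}$)
$Q + G = \frac{1}{36990} + \frac{13495}{551} = \frac{499180601}{20381490}$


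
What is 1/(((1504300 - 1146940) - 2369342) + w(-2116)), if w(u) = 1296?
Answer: -1/2010686 ≈ -4.9734e-7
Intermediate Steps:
1/(((1504300 - 1146940) - 2369342) + w(-2116)) = 1/(((1504300 - 1146940) - 2369342) + 1296) = 1/((357360 - 2369342) + 1296) = 1/(-2011982 + 1296) = 1/(-2010686) = -1/2010686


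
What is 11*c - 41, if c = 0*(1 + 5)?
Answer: -41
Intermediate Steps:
c = 0 (c = 0*6 = 0)
11*c - 41 = 11*0 - 41 = 0 - 41 = -41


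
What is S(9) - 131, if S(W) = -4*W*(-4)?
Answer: 13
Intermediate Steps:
S(W) = 16*W
S(9) - 131 = 16*9 - 131 = 144 - 131 = 13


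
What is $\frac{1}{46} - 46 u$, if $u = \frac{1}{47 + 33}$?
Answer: $- \frac{509}{920} \approx -0.55326$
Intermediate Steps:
$u = \frac{1}{80} \approx 0.0125$
$\frac{1}{46} - 46 u = \frac{1}{46} - \frac{23}{40} = - \frac{509}{920}$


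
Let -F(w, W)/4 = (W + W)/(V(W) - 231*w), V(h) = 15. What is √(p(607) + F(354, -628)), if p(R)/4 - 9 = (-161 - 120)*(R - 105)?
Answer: 2*I*√942873688416597/81759 ≈ 751.14*I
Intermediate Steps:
p(R) = 118056 - 1124*R (p(R) = 36 + 4*((-161 - 120)*(R - 105)) = 36 + 4*(-281*(-105 + R)) = 36 + 4*(29505 - 281*R) = 36 + (118020 - 1124*R) = 118056 - 1124*R)
F(w, W) = -8*W/(15 - 231*w) (F(w, W) = -4*(W + W)/(15 - 231*w) = -4*2*W/(15 - 231*w) = -8*W/(15 - 231*w))
√(p(607) + F(354, -628)) = √((118056 - 1124*607) + (8/3)*(-628)/(-5 + 77*354)) = √((118056 - 682268) + (8/3)*(-628)/(-5 + 27258)) = √(-564212 + (8/3)*(-628)/27253) = √(-564212 + (8/3)*(-628)*(1/27253)) = √(-564212 - 5024/81759) = √(-46129413932/81759) = 2*I*√942873688416597/81759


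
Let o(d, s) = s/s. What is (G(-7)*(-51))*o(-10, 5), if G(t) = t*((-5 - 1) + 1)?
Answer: -1785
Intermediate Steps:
o(d, s) = 1
G(t) = -5*t (G(t) = t*(-6 + 1) = t*(-5) = -5*t)
(G(-7)*(-51))*o(-10, 5) = (-5*(-7)*(-51))*1 = (35*(-51))*1 = -1785*1 = -1785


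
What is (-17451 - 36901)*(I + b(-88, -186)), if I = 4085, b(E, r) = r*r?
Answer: -2102389712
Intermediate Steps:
b(E, r) = r**2
(-17451 - 36901)*(I + b(-88, -186)) = (-17451 - 36901)*(4085 + (-186)**2) = -54352*(4085 + 34596) = -54352*38681 = -2102389712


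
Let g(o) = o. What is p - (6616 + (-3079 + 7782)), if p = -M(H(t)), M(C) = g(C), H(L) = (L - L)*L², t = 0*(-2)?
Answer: -11319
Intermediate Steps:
t = 0
H(L) = 0 (H(L) = 0*L² = 0)
M(C) = C
p = 0 (p = -1*0 = 0)
p - (6616 + (-3079 + 7782)) = 0 - (6616 + (-3079 + 7782)) = 0 - (6616 + 4703) = 0 - 1*11319 = 0 - 11319 = -11319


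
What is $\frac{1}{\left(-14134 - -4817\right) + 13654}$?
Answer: $\frac{1}{4337} \approx 0.00023057$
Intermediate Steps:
$\frac{1}{\left(-14134 - -4817\right) + 13654} = \frac{1}{\left(-14134 + 4817\right) + 13654} = \frac{1}{-9317 + 13654} = \frac{1}{4337}$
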